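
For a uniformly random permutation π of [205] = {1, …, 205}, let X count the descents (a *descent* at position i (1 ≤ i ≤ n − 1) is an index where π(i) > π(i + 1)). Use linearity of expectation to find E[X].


Write X = Σ X_I over i = 1, …, 204, with X_I the indicator of one descent.
There are 204 indicators.
For each fixed i, the pair (π(i), π(i+1)) is a uniformly random ordered pair of distinct values from {1, …, 205}; by symmetry P[π(i) > π(i+1)] = 1/2.
By linearity: E[X] = 204 · (1/2) = (205 − 1) · (1/2) = 102 ≈ 102.000.

E[X] = 102 = 102.000.


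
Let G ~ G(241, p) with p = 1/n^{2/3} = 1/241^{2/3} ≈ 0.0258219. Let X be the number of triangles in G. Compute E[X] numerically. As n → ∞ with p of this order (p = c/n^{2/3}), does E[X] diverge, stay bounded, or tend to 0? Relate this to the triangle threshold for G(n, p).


Number of potential triangles: C(241, 3) = 2303960.
Each occurs with probability p³ ≈ (0.0258219)³ ≈ 1.72173344e-05.
By linearity: E[X] = C(241, 3)·p³ ≈ 2303960 · 1.72173344e-05 ≈ 39.668050.
Since α = 2/3 < 1, p = c/n^{2/3} ≫ 1/n is above the triangle threshold p ~ 1/n. Asymptotically E[X] ~ (c³/6)·n^{3(1−α)} = (1³/6)·n^{1} → ∞; triangles are abundant w.h.p.

E[X] ≈ 39.668050; in regime p = Θ(1/n^{2/3}) E[X] diverges (above the triangle threshold p ~ 1/n).


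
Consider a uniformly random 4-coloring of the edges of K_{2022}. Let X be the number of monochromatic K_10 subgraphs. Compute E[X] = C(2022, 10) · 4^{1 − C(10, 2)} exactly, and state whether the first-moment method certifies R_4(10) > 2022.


E[X] = C(2022, 10) · 4^{1 − 45} = 307870445231474093395937796 · 4^{−44} = 307870445231474093395937796/309485009821345068724781056.
As a reduced fraction: E[X] = 76967611307868523348984449/77371252455336267181195264 ≈ 0.994783.
Is E[X] < 1? YES.
Since E[X] < 1, there exists a 4-coloring of K_{2022} with no monochromatic K_10; hence R_4(10) > 2022.

E[X] = 76967611307868523348984449/77371252455336267181195264 ≈ 0.994783; E[X] < 1, so R_4(10) > 2022.


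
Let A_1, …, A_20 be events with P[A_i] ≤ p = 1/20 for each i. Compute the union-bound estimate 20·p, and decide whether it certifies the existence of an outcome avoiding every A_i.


Union bound: P[∪_{i=1}^{20} A_i] ≤ Σ_i P[A_i] ≤ 20·p = 20·(1/20) = 1.
Numerically: 1 ≈ 1.000.
Is 1 < 1? NO.
Since the bound 1 is ≥ 1, the union bound is uninformative here; it does NOT by itself certify existence.

20·p = 1 ≈ 1.000; existence NOT certified by the union bound.


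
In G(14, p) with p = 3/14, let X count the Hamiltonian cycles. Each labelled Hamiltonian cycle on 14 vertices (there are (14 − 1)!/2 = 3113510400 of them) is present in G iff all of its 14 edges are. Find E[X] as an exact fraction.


K_14 has (14 − 1)!/2 = 3113510400 labelled Hamiltonian cycles.
For each such Hamiltonian cycle H, let X_H = 1 if all 14 edges of H are present in G. Then P[X_H = 1] = p^{14} = (3/14)^{14} = 4782969/11112006825558016.
Summing the indicators: E[X] = Σ_H E[X_H] = 3113510400 · p^{14} = 3113510400 · 4782969/11112006825558016 = 4155084744525/3100448333024.
Numerically: E[X] ≈ 1.34.

E[X] = 3113510400 · (3/14)^{14} = 4155084744525/3100448333024 ≈ 1.34.


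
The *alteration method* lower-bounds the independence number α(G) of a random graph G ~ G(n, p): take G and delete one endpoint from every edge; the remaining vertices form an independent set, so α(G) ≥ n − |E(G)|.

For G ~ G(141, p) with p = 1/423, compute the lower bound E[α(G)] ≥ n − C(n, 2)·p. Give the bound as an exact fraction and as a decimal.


E[|E(G)|] = C(141, 2)·p = 9870 · (1/423) = 70/3.
E[α(G)] ≥ n − E[|E(G)|] = 141 − 70/3 = 353/3.
Numerically: ≈ 117.667.
(This is only a lower bound; the true E[α(G)] may be larger.)

E[α(G)] ≥ 353/3 ≈ 117.667.


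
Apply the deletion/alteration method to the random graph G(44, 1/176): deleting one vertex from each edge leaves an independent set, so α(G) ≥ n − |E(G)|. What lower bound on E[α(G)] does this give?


E[|E(G)|] = C(44, 2)·p = 946 · (1/176) = 43/8.
E[α(G)] ≥ n − E[|E(G)|] = 44 − 43/8 = 309/8.
Numerically: ≈ 38.625.
(This is only a lower bound; the true E[α(G)] may be larger.)

E[α(G)] ≥ 309/8 ≈ 38.625.


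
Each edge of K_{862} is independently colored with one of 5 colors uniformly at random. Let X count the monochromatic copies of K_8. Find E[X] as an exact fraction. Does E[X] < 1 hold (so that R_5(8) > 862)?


E[X] = C(862, 8) · 5^{1 − 28} = 7317951015318931845 · 5^{−27} = 7317951015318931845/7450580596923828125.
As a reduced fraction: E[X] = 1463590203063786369/1490116119384765625 ≈ 0.98220.
Is E[X] < 1? YES.
Since E[X] < 1, there exists a 5-coloring of K_{862} with no monochromatic K_8; hence R_5(8) > 862.

E[X] = 1463590203063786369/1490116119384765625 ≈ 0.98220; E[X] < 1, so R_5(8) > 862.


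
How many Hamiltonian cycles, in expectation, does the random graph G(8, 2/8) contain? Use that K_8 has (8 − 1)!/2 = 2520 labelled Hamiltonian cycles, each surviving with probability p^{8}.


K_8 has (8 − 1)!/2 = 2520 labelled Hamiltonian cycles.
For each such Hamiltonian cycle H, let X_H = 1 if all 8 edges of H are present in G. Then P[X_H = 1] = p^{8} = (1/4)^{8} = 1/65536.
By linearity: E[X] = Σ_H E[X_H] = 2520 · p^{8} = 2520 · 1/65536 = 315/8192.
Numerically: E[X] ≈ 0.0385.

E[X] = 2520 · (1/4)^{8} = 315/8192 ≈ 0.0385.


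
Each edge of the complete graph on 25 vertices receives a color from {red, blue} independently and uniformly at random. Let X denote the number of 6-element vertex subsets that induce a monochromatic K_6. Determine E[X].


Let X = Σ_S X_S over the C(25, 6) = 177100 subsets S of size 6, where X_S = 1 if the K_6 on S is monochromatic.
For a fixed S, the K_6 on S has C(6, 2) = 15 edges. P[all 15 edges red] = (1/2)^15, and likewise for blue, so P[monochromatic] = 2·(1/2)^15 = 2^{1 − 15} = 1/16384.
By linearity: E[X] = C(25, 6) · 2^{1 − 15} = 177100 · 1/16384 = 44275/4096.
Numerically: E[X] ≈ 10.80933.

E[X] = C(25,6)·2^(1−C(6,2)) = 44275/4096 ≈ 10.80933.


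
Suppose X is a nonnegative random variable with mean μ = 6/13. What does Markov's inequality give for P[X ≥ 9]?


μ = E[X] = 6/13, a = 9.
Markov: P[X ≥ 9] ≤ μ/a = (6/13)/9 = 2/39.
Numerically: ≈ 0.051282.
(Since a = 9 > μ = 0.461538, the bound 2/39 is < 1 and informative.)

P[X ≥ 9] ≤ 2/39 ≈ 0.051282.


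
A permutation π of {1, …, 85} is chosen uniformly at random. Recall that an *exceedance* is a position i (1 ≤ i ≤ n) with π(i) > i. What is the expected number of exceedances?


Write X = Σ_{i=1}^{85} X_i, where X_i = 1_{π(i) > i}.
For each fixed i, π(i) is uniform over {1, …, 85} (marginal of a uniform permutation), so P[π(i) > i] = (n − i)/n. Summing: Σ_{i=1}^{85} (n − i)/n = (0 + 1 + … + 84)/85 = 85(85 − 1)/(2·85) = (85 − 1)/2.
Hence E[X] = Σ_{i=1}^{85} (85 − i)/85 = 42 ≈ 42.000000.

E[X] = 42 = 42.000000.


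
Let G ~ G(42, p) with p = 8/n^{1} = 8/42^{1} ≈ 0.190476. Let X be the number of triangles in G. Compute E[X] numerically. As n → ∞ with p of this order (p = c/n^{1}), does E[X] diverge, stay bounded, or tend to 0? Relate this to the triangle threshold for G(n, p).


Number of potential triangles: C(42, 3) = 11480.
Each occurs with probability p³ ≈ (0.190476)³ ≈ 6.91070079e-03.
By linearity: E[X] = C(42, 3)·p³ ≈ 11480 · 6.91070079e-03 ≈ 79.334845.
Here α = 1, so p = 8/n is exactly at the triangle threshold p ~ 1/n. Asymptotically E[X] → c³/6 = 8³/6 = 256/3 ≈ 85.333333, a bounded constant. In this regime the triangle count is asymptotically Poisson(c³/6).

E[X] ≈ 79.334845; in regime p = Θ(1/n^{1}) E[X] stays bounded (at the triangle threshold p ~ 1/n).


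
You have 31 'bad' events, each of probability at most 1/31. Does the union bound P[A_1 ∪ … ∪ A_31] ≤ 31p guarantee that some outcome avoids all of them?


Union bound: P[∪_{i=1}^{31} A_i] ≤ Σ_i P[A_i] ≤ 31·p = 31·(1/31) = 1.
Numerically: 1 ≈ 1.00000.
Is 1 < 1? NO.
Since the bound 1 is ≥ 1, the union bound is uninformative here; it does NOT by itself certify existence.

31·p = 1 ≈ 1.00000; existence NOT certified by the union bound.


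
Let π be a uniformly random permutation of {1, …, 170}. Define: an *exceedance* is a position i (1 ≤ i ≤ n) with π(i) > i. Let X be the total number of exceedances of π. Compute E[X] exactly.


Write X = Σ_{i=1}^{170} X_i, where X_i = 1_{π(i) > i}.
For each fixed i, π(i) is uniform over {1, …, 170} (marginal of a uniform permutation), so P[π(i) > i] = (n − i)/n. Summing: Σ_{i=1}^{170} (n − i)/n = (0 + 1 + … + 169)/170 = 170(170 − 1)/(2·170) = (170 − 1)/2.
Hence E[X] = Σ_{i=1}^{170} (170 − i)/170 = 169/2 ≈ 84.5000.

E[X] = 169/2 = 84.5000.


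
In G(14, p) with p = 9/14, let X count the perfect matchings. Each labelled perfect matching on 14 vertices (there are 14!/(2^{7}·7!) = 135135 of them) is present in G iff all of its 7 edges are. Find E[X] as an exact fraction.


K_14 has 14!/(2^{7}·7!) = 135135 labelled perfect matchings.
For each such perfect matching H, let X_H = 1 if all 7 edges of H are present in G. Then P[X_H = 1] = p^{7} = (9/14)^{7} = 4782969/105413504.
By linearity of expectation: E[X] = Σ_H E[X_H] = 135135 · p^{7} = 135135 · 4782969/105413504 = 92335216545/15059072.
Numerically: E[X] ≈ 6132.

E[X] = 135135 · (9/14)^{7} = 92335216545/15059072 ≈ 6132.


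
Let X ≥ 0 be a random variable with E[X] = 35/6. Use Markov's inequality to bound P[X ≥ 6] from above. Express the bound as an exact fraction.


μ = E[X] = 35/6, a = 6.
Markov: P[X ≥ 6] ≤ μ/a = (35/6)/6 = 35/36.
Numerically: ≈ 0.972.
(Since a = 6 > μ = 5.833, the bound 35/36 is < 1 and informative.)

P[X ≥ 6] ≤ 35/36 ≈ 0.972.


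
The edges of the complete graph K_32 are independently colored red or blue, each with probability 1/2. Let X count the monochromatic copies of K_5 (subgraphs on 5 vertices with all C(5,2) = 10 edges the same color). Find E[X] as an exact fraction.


Let X = Σ_S X_S over the C(32, 5) = 201376 subsets S of size 5, where X_S = 1 if the K_5 on S is monochromatic.
For a fixed S, the K_5 on S has C(5, 2) = 10 edges. P[all 10 edges red] = (1/2)^10, and likewise for blue, so P[monochromatic] = 2·(1/2)^10 = 2^{1 − 10} = 1/512.
Summing: E[X] = C(32, 5) · 2^{1 − 10} = 201376 · 1/512 = 6293/16.
Numerically: E[X] ≈ 393.312500.

E[X] = C(32,5)·2^(1−C(5,2)) = 6293/16 ≈ 393.312500.


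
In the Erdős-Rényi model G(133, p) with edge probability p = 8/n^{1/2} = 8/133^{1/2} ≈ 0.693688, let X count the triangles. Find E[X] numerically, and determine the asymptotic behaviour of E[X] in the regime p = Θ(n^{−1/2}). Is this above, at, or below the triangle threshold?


Number of potential triangles: C(133, 3) = 383306.
Each occurs with probability p³ ≈ (0.693688)³ ≈ 3.33804740e-01.
By linearity: E[X] = C(133, 3)·p³ ≈ 383306 · 3.33804740e-01 ≈ 127949.359727.
Since α = 1/2 < 1, p = c/n^{1/2} ≫ 1/n is above the triangle threshold p ~ 1/n. Asymptotically E[X] ~ (c³/6)·n^{3(1−α)} = (8³/6)·n^{1.5} → ∞; triangles are abundant w.h.p.

E[X] ≈ 127949.359727; in regime p = Θ(1/n^{1/2}) E[X] diverges (above the triangle threshold p ~ 1/n).


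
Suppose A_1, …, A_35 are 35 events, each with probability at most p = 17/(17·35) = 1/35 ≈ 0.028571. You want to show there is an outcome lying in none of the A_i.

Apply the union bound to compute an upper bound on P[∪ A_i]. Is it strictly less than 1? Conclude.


Union bound: P[∪_{i=1}^{35} A_i] ≤ Σ_i P[A_i] ≤ 35·p = 35·(1/35) = 1.
Numerically: 1 ≈ 1.000000.
Is 1 < 1? NO.
Since the bound 1 is ≥ 1, the union bound is uninformative here; it does NOT by itself certify existence.

35·p = 1 ≈ 1.000000; existence NOT certified by the union bound.


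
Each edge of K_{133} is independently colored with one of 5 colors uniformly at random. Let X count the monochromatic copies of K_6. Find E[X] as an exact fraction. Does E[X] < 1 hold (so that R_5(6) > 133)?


E[X] = C(133, 6) · 5^{1 − 15} = 6856577728 · 5^{−14} = 6856577728/6103515625.
As a reduced fraction: E[X] = 6856577728/6103515625 ≈ 1.123382.
Is E[X] < 1? NO.
Since E[X] ≥ 1, the first-moment bound is inconclusive at n = 133; it does NOT by itself certify R_5(6) > 133.

E[X] = 6856577728/6103515625 ≈ 1.123382; E[X] ≥ 1; first-moment method inconclusive here.


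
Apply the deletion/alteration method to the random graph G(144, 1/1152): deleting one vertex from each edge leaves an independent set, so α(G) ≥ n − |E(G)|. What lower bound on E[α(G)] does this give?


E[|E(G)|] = C(144, 2)·p = 10296 · (1/1152) = 143/16.
E[α(G)] ≥ n − E[|E(G)|] = 144 − 143/16 = 2161/16.
Numerically: ≈ 135.06250.
(This is only a lower bound; the true E[α(G)] may be larger.)

E[α(G)] ≥ 2161/16 ≈ 135.06250.


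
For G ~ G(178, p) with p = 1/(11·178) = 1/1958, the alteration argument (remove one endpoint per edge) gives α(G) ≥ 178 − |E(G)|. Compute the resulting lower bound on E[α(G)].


E[|E(G)|] = C(178, 2)·p = 15753 · (1/1958) = 177/22.
E[α(G)] ≥ n − E[|E(G)|] = 178 − 177/22 = 3739/22.
Numerically: ≈ 169.9545.
(This is only a lower bound; the true E[α(G)] may be larger.)

E[α(G)] ≥ 3739/22 ≈ 169.9545.


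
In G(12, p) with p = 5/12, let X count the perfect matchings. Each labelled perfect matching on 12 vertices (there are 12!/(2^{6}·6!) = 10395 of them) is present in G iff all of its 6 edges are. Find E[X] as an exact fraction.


K_12 has 12!/(2^{6}·6!) = 10395 labelled perfect matchings.
For each such perfect matching H, let X_H = 1 if all 6 edges of H are present in G. Then P[X_H = 1] = p^{6} = (5/12)^{6} = 15625/2985984.
Summing the indicators: E[X] = Σ_H E[X_H] = 10395 · p^{6} = 10395 · 15625/2985984 = 6015625/110592.
Numerically: E[X] ≈ 54.39.

E[X] = 10395 · (5/12)^{6} = 6015625/110592 ≈ 54.39.


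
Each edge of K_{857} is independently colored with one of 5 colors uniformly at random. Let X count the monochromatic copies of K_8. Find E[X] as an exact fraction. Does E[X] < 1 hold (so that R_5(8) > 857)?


E[X] = C(857, 8) · 5^{1 − 28} = 6983854138365964575 · 5^{−27} = 6983854138365964575/7450580596923828125.
As a reduced fraction: E[X] = 279354165534638583/298023223876953125 ≈ 0.9373570.
Is E[X] < 1? YES.
Since E[X] < 1, there exists a 5-coloring of K_{857} with no monochromatic K_8; hence R_5(8) > 857.

E[X] = 279354165534638583/298023223876953125 ≈ 0.9373570; E[X] < 1, so R_5(8) > 857.


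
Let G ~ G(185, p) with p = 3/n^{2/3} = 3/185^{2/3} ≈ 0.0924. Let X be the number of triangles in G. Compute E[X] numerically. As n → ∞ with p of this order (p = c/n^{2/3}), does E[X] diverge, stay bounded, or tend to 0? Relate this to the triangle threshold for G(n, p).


Number of potential triangles: C(185, 3) = 1038220.
Each occurs with probability p³ ≈ (0.0924)³ ≈ 7.888970e-04.
By linearity: E[X] = C(185, 3)·p³ ≈ 1038220 · 7.888970e-04 ≈ 819.0486.
Since α = 2/3 < 1, p = c/n^{2/3} ≫ 1/n is above the triangle threshold p ~ 1/n. Asymptotically E[X] ~ (c³/6)·n^{3(1−α)} = (3³/6)·n^{1} → ∞; triangles are abundant w.h.p.

E[X] ≈ 819.0486; in regime p = Θ(1/n^{2/3}) E[X] diverges (above the triangle threshold p ~ 1/n).


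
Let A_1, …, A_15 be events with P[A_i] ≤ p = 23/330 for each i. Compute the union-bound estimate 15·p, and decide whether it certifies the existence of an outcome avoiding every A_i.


Union bound: P[∪_{i=1}^{15} A_i] ≤ Σ_i P[A_i] ≤ 15·p = 15·(23/330) = 23/22.
Numerically: 23/22 ≈ 1.0455.
Is 23/22 < 1? NO.
Since the bound 23/22 is ≥ 1, the union bound is uninformative here; it does NOT by itself certify existence.

15·p = 23/22 ≈ 1.0455; existence NOT certified by the union bound.


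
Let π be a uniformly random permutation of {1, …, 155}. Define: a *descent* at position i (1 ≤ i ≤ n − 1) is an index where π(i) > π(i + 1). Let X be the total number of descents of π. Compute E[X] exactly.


Write X = Σ X_I over i = 1, …, 154, with X_I the indicator of one descent.
There are 154 indicators.
For each fixed i, the pair (π(i), π(i+1)) is a uniformly random ordered pair of distinct values from {1, …, 155}; by symmetry P[π(i) > π(i+1)] = 1/2.
By linearity: E[X] = 154 · (1/2) = (155 − 1) · (1/2) = 77 ≈ 77.00000.

E[X] = 77 = 77.00000.


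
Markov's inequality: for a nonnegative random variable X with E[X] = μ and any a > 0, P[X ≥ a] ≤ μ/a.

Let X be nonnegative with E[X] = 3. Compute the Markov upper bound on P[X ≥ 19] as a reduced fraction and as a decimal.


μ = E[X] = 3, a = 19.
Markov: P[X ≥ 19] ≤ μ/a = (3)/19 = 3/19.
Numerically: ≈ 0.158.
(Since a = 19 > μ = 3.000, the bound 3/19 is < 1 and informative.)

P[X ≥ 19] ≤ 3/19 ≈ 0.158.


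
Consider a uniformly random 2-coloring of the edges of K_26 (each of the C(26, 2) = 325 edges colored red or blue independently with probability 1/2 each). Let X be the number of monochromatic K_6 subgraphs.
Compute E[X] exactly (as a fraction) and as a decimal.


Let X = Σ_S X_S over the C(26, 6) = 230230 subsets S of size 6, where X_S = 1 if the K_6 on S is monochromatic.
For a fixed S, the K_6 on S has C(6, 2) = 15 edges. P[all 15 edges red] = (1/2)^15, and likewise for blue, so P[monochromatic] = 2·(1/2)^15 = 2^{1 − 15} = 1/16384.
By linearity of expectation: E[X] = C(26, 6) · 2^{1 − 15} = 230230 · 1/16384 = 115115/8192.
Numerically: E[X] ≈ 14.052.

E[X] = C(26,6)·2^(1−C(6,2)) = 115115/8192 ≈ 14.052.


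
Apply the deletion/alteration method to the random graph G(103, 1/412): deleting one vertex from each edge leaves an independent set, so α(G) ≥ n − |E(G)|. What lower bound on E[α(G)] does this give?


E[|E(G)|] = C(103, 2)·p = 5253 · (1/412) = 51/4.
E[α(G)] ≥ n − E[|E(G)|] = 103 − 51/4 = 361/4.
Numerically: ≈ 90.2500.
(This is only a lower bound; the true E[α(G)] may be larger.)

E[α(G)] ≥ 361/4 ≈ 90.2500.


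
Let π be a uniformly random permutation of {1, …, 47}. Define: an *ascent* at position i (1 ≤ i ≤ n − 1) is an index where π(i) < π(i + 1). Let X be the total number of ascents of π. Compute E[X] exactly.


Write X = Σ X_I over i = 1, …, 46, with X_I the indicator of one ascent.
There are 46 indicators.
For each fixed i, the pair (π(i), π(i+1)) is a uniformly random ordered pair of distinct values from {1, …, 47}; by symmetry P[π(i) < π(i+1)] = 1/2.
By linearity: E[X] = 46 · (1/2) = (47 − 1) · (1/2) = 23 ≈ 23.00000.

E[X] = 23 = 23.00000.


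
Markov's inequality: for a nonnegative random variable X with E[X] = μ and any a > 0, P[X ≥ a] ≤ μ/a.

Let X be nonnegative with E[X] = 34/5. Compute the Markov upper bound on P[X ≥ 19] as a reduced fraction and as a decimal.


μ = E[X] = 34/5, a = 19.
Markov: P[X ≥ 19] ≤ μ/a = (34/5)/19 = 34/95.
Numerically: ≈ 0.358.
(Since a = 19 > μ = 6.800, the bound 34/95 is < 1 and informative.)

P[X ≥ 19] ≤ 34/95 ≈ 0.358.


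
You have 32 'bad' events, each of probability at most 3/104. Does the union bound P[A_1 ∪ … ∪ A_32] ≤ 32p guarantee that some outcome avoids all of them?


Union bound: P[∪_{i=1}^{32} A_i] ≤ Σ_i P[A_i] ≤ 32·p = 32·(3/104) = 12/13.
Numerically: 12/13 ≈ 0.923077.
Is 12/13 < 1? YES.
Since P[∪ A_i] ≤ 12/13 < 1, the complement has P[∩ A_i^c] ≥ 1 − 12/13 = 1/13 > 0, so some outcome avoids every A_i.

32·p = 12/13 ≈ 0.923077; existence CERTIFIED by the union bound.


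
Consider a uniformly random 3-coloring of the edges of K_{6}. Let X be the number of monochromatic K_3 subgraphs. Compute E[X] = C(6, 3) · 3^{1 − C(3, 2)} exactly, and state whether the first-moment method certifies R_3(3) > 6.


E[X] = C(6, 3) · 3^{1 − 3} = 20 · 3^{−2} = 20/9.
As a reduced fraction: E[X] = 20/9 ≈ 2.222222.
Is E[X] < 1? NO.
Since E[X] ≥ 1, the first-moment bound is inconclusive at n = 6; it does NOT by itself certify R_3(3) > 6.

E[X] = 20/9 ≈ 2.222222; E[X] ≥ 1; first-moment method inconclusive here.


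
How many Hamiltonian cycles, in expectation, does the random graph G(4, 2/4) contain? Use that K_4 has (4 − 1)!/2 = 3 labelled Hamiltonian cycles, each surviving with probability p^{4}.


K_4 has (4 − 1)!/2 = 3 labelled Hamiltonian cycles.
For each such Hamiltonian cycle H, let X_H = 1 if all 4 edges of H are present in G. Then P[X_H = 1] = p^{4} = (1/2)^{4} = 1/16.
By linearity: E[X] = Σ_H E[X_H] = 3 · p^{4} = 3 · 1/16 = 3/16.
Numerically: E[X] ≈ 0.1875.

E[X] = 3 · (1/2)^{4} = 3/16 ≈ 0.1875.


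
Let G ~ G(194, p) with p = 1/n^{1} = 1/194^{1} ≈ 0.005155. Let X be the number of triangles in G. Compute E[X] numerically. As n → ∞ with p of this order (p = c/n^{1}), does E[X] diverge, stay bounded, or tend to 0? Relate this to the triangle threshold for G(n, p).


Number of potential triangles: C(194, 3) = 1198144.
Each occurs with probability p³ ≈ (0.005155)³ ≈ 1.369603e-07.
By linearity: E[X] = C(194, 3)·p³ ≈ 1198144 · 1.369603e-07 ≈ 0.1641.
Here α = 1, so p = 1/n is exactly at the triangle threshold p ~ 1/n. Asymptotically E[X] → c³/6 = 1³/6 = 1/6 ≈ 0.1667, a bounded constant. In this regime the triangle count is asymptotically Poisson(c³/6).

E[X] ≈ 0.1641; in regime p = Θ(1/n^{1}) E[X] stays bounded (at the triangle threshold p ~ 1/n).


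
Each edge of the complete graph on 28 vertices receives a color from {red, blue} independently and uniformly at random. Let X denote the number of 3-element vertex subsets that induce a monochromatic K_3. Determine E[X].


Let X = Σ_S X_S over the C(28, 3) = 3276 subsets S of size 3, where X_S = 1 if the K_3 on S is monochromatic.
For a fixed S, the K_3 on S has C(3, 2) = 3 edges. P[all 3 edges red] = (1/2)^3, and likewise for blue, so P[monochromatic] = 2·(1/2)^3 = 2^{1 − 3} = 1/4.
By linearity of expectation: E[X] = C(28, 3) · 2^{1 − 3} = 3276 · 1/4 = 819.
Numerically: E[X] ≈ 819.0000.

E[X] = C(28,3)·2^(1−C(3,2)) = 819 ≈ 819.0000.


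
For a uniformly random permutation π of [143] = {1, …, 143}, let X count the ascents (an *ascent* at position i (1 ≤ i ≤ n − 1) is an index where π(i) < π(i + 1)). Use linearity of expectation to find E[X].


Write X = Σ X_I over i = 1, …, 142, with X_I the indicator of one ascent.
There are 142 indicators.
For each fixed i, the pair (π(i), π(i+1)) is a uniformly random ordered pair of distinct values from {1, …, 143}; by symmetry P[π(i) < π(i+1)] = 1/2.
By linearity: E[X] = 142 · (1/2) = (143 − 1) · (1/2) = 71 ≈ 71.00000.

E[X] = 71 = 71.00000.


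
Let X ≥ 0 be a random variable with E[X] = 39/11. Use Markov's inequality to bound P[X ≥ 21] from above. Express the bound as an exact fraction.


μ = E[X] = 39/11, a = 21.
Markov: P[X ≥ 21] ≤ μ/a = (39/11)/21 = 13/77.
Numerically: ≈ 0.168831.
(Since a = 21 > μ = 3.545455, the bound 13/77 is < 1 and informative.)

P[X ≥ 21] ≤ 13/77 ≈ 0.168831.


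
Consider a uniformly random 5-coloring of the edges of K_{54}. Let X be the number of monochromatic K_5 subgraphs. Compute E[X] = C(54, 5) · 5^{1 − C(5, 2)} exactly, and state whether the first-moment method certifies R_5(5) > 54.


E[X] = C(54, 5) · 5^{1 − 10} = 3162510 · 5^{−9} = 3162510/1953125.
As a reduced fraction: E[X] = 632502/390625 ≈ 1.619.
Is E[X] < 1? NO.
Since E[X] ≥ 1, the first-moment bound is inconclusive at n = 54; it does NOT by itself certify R_5(5) > 54.

E[X] = 632502/390625 ≈ 1.619; E[X] ≥ 1; first-moment method inconclusive here.


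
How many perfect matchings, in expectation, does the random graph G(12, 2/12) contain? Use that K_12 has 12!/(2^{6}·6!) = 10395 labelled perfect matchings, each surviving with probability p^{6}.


K_12 has 12!/(2^{6}·6!) = 10395 labelled perfect matchings.
For each such perfect matching H, let X_H = 1 if all 6 edges of H are present in G. Then P[X_H = 1] = p^{6} = (1/6)^{6} = 1/46656.
By linearity of expectation: E[X] = Σ_H E[X_H] = 10395 · p^{6} = 10395 · 1/46656 = 385/1728.
Numerically: E[X] ≈ 0.223.

E[X] = 10395 · (1/6)^{6} = 385/1728 ≈ 0.223.


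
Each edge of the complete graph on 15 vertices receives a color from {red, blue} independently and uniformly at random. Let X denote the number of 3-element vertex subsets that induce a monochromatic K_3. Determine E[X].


Let X = Σ_S X_S over the C(15, 3) = 455 subsets S of size 3, where X_S = 1 if the K_3 on S is monochromatic.
For a fixed S, the K_3 on S has C(3, 2) = 3 edges. P[all 3 edges red] = (1/2)^3, and likewise for blue, so P[monochromatic] = 2·(1/2)^3 = 2^{1 − 3} = 1/4.
Summing: E[X] = C(15, 3) · 2^{1 − 3} = 455 · 1/4 = 455/4.
Numerically: E[X] ≈ 113.750.

E[X] = C(15,3)·2^(1−C(3,2)) = 455/4 ≈ 113.750.


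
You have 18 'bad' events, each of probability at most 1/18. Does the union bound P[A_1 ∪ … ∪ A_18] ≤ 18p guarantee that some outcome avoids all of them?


Union bound: P[∪_{i=1}^{18} A_i] ≤ Σ_i P[A_i] ≤ 18·p = 18·(1/18) = 1.
Numerically: 1 ≈ 1.000000.
Is 1 < 1? NO.
Since the bound 1 is ≥ 1, the union bound is uninformative here; it does NOT by itself certify existence.

18·p = 1 ≈ 1.000000; existence NOT certified by the union bound.


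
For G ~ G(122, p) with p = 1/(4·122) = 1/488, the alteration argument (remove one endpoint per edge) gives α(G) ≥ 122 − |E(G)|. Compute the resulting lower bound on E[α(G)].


E[|E(G)|] = C(122, 2)·p = 7381 · (1/488) = 121/8.
E[α(G)] ≥ n − E[|E(G)|] = 122 − 121/8 = 855/8.
Numerically: ≈ 106.87500.
(This is only a lower bound; the true E[α(G)] may be larger.)

E[α(G)] ≥ 855/8 ≈ 106.87500.


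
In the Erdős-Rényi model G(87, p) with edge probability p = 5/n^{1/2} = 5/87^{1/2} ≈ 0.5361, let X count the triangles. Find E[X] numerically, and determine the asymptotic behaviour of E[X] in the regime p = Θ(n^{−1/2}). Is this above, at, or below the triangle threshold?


Number of potential triangles: C(87, 3) = 105995.
Each occurs with probability p³ ≈ (0.5361)³ ≈ 1.540392e-01.
By linearity: E[X] = C(87, 3)·p³ ≈ 105995 · 1.540392e-01 ≈ 16327.3805.
Since α = 1/2 < 1, p = c/n^{1/2} ≫ 1/n is above the triangle threshold p ~ 1/n. Asymptotically E[X] ~ (c³/6)·n^{3(1−α)} = (5³/6)·n^{1.5} → ∞; triangles are abundant w.h.p.

E[X] ≈ 16327.3805; in regime p = Θ(1/n^{1/2}) E[X] diverges (above the triangle threshold p ~ 1/n).


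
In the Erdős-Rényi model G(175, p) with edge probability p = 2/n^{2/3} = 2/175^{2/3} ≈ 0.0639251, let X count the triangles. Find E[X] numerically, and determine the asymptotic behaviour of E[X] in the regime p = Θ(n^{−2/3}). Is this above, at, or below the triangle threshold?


Number of potential triangles: C(175, 3) = 877975.
Each occurs with probability p³ ≈ (0.0639251)³ ≈ 2.61224490e-04.
By linearity: E[X] = C(175, 3)·p³ ≈ 877975 · 2.61224490e-04 ≈ 229.348571.
Since α = 2/3 < 1, p = c/n^{2/3} ≫ 1/n is above the triangle threshold p ~ 1/n. Asymptotically E[X] ~ (c³/6)·n^{3(1−α)} = (2³/6)·n^{1} → ∞; triangles are abundant w.h.p.

E[X] ≈ 229.348571; in regime p = Θ(1/n^{2/3}) E[X] diverges (above the triangle threshold p ~ 1/n).


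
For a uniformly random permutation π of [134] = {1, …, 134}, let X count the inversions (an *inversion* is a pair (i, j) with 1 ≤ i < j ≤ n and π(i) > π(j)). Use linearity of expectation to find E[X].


Write X = Σ X_I over the C(134, 2) = 8911 pairs i < j, with X_I the indicator of one inversion.
There are 8911 indicators.
For each fixed pair i < j, the values π(i) and π(j) are two distinct elements of {1, …, 134} in uniformly random order; by symmetry P[π(i) > π(j)] = 1/2.
By linearity: E[X] = 8911 · (1/2) = C(134, 2) · (1/2) = 8911/2 = 8911/2 ≈ 4455.500000.

E[X] = 8911/2 = 4455.500000.


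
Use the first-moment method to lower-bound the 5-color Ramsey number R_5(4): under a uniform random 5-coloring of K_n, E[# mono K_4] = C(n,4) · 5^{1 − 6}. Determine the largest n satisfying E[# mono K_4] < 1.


We need C(n, 4) · 5^{1 − 6} < 1, i.e. C(n, 4) < 5^{6 − 1} = 3125.
Check values of n near the boundary:
  n = 12: C(12, 4) = 495; 495 < 3125? YES
  n = 13: C(13, 4) = 715; 715 < 3125? YES
  n = 14: C(14, 4) = 1001; 1001 < 3125? YES
  n = 15: C(15, 4) = 1365; 1365 < 3125? YES
  n = 16: C(16, 4) = 1820; 1820 < 3125? YES
  n = 17: C(17, 4) = 2380; 2380 < 3125? YES
  n = 18: C(18, 4) = 3060; 3060 < 3125? YES
  n = 19: C(19, 4) = 3876; 3876 < 3125? NO
  n = 20: C(20, 4) = 4845; 4845 < 3125? NO
The largest n with C(n, 4) < 3125 is n = 18 (where E[X] = 612/625 ≈ 0.97920). Hence R_5(4) > 18, i.e. R_5(4) ≥ 19.

Largest n = 18; hence R_5(4) > 18.


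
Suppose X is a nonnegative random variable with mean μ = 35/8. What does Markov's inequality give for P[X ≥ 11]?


μ = E[X] = 35/8, a = 11.
Markov: P[X ≥ 11] ≤ μ/a = (35/8)/11 = 35/88.
Numerically: ≈ 0.398.
(Since a = 11 > μ = 4.375, the bound 35/88 is < 1 and informative.)

P[X ≥ 11] ≤ 35/88 ≈ 0.398.


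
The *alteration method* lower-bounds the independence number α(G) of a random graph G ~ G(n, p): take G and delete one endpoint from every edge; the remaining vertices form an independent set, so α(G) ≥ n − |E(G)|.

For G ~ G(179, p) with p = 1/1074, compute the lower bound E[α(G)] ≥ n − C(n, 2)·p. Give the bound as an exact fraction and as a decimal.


E[|E(G)|] = C(179, 2)·p = 15931 · (1/1074) = 89/6.
E[α(G)] ≥ n − E[|E(G)|] = 179 − 89/6 = 985/6.
Numerically: ≈ 164.166667.
(This is only a lower bound; the true E[α(G)] may be larger.)

E[α(G)] ≥ 985/6 ≈ 164.166667.


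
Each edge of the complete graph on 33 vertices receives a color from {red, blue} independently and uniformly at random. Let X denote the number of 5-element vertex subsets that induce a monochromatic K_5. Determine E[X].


Let X = Σ_S X_S over the C(33, 5) = 237336 subsets S of size 5, where X_S = 1 if the K_5 on S is monochromatic.
For a fixed S, the K_5 on S has C(5, 2) = 10 edges. P[all 10 edges red] = (1/2)^10, and likewise for blue, so P[monochromatic] = 2·(1/2)^10 = 2^{1 − 10} = 1/512.
Summing: E[X] = C(33, 5) · 2^{1 − 10} = 237336 · 1/512 = 29667/64.
Numerically: E[X] ≈ 463.546875.

E[X] = C(33,5)·2^(1−C(5,2)) = 29667/64 ≈ 463.546875.


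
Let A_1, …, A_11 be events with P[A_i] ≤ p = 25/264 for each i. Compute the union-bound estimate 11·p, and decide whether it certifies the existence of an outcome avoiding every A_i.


Union bound: P[∪_{i=1}^{11} A_i] ≤ Σ_i P[A_i] ≤ 11·p = 11·(25/264) = 25/24.
Numerically: 25/24 ≈ 1.0416667.
Is 25/24 < 1? NO.
Since the bound 25/24 is ≥ 1, the union bound is uninformative here; it does NOT by itself certify existence.

11·p = 25/24 ≈ 1.0416667; existence NOT certified by the union bound.


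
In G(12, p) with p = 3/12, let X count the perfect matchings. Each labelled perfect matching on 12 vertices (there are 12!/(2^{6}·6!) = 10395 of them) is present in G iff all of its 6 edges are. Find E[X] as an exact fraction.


K_12 has 12!/(2^{6}·6!) = 10395 labelled perfect matchings.
For each such perfect matching H, let X_H = 1 if all 6 edges of H are present in G. Then P[X_H = 1] = p^{6} = (1/4)^{6} = 1/4096.
By linearity of expectation: E[X] = Σ_H E[X_H] = 10395 · p^{6} = 10395 · 1/4096 = 10395/4096.
Numerically: E[X] ≈ 2.54.

E[X] = 10395 · (1/4)^{6} = 10395/4096 ≈ 2.54.


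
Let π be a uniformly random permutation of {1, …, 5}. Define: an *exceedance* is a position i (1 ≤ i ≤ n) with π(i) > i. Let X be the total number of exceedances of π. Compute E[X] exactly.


Write X = Σ_{i=1}^{5} X_i, where X_i = 1_{π(i) > i}.
For each fixed i, π(i) is uniform over {1, …, 5} (marginal of a uniform permutation), so P[π(i) > i] = (n − i)/n. Summing: Σ_{i=1}^{5} (n − i)/n = (0 + 1 + … + 4)/5 = 5(5 − 1)/(2·5) = (5 − 1)/2.
Hence E[X] = Σ_{i=1}^{5} (5 − i)/5 = 2 ≈ 2.000.

E[X] = 2 = 2.000.


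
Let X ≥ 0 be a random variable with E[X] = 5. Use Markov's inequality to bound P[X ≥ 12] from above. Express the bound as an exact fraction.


μ = E[X] = 5, a = 12.
Markov: P[X ≥ 12] ≤ μ/a = (5)/12 = 5/12.
Numerically: ≈ 0.4167.
(Since a = 12 > μ = 5.0000, the bound 5/12 is < 1 and informative.)

P[X ≥ 12] ≤ 5/12 ≈ 0.4167.


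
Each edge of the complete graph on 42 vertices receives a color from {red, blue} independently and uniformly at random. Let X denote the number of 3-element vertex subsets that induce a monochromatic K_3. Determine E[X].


Let X = Σ_S X_S over the C(42, 3) = 11480 subsets S of size 3, where X_S = 1 if the K_3 on S is monochromatic.
For a fixed S, the K_3 on S has C(3, 2) = 3 edges. P[all 3 edges red] = (1/2)^3, and likewise for blue, so P[monochromatic] = 2·(1/2)^3 = 2^{1 − 3} = 1/4.
Summing: E[X] = C(42, 3) · 2^{1 − 3} = 11480 · 1/4 = 2870.
Numerically: E[X] ≈ 2870.0000.

E[X] = C(42,3)·2^(1−C(3,2)) = 2870 ≈ 2870.0000.


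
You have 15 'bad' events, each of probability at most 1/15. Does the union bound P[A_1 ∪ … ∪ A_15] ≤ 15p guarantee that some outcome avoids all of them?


Union bound: P[∪_{i=1}^{15} A_i] ≤ Σ_i P[A_i] ≤ 15·p = 15·(1/15) = 1.
Numerically: 1 ≈ 1.000.
Is 1 < 1? NO.
Since the bound 1 is ≥ 1, the union bound is uninformative here; it does NOT by itself certify existence.

15·p = 1 ≈ 1.000; existence NOT certified by the union bound.


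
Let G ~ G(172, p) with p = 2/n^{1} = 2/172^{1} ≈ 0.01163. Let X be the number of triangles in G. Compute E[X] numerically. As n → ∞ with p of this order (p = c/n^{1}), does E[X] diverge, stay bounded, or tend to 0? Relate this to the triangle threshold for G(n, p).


Number of potential triangles: C(172, 3) = 833340.
Each occurs with probability p³ ≈ (0.01163)³ ≈ 1.572189e-06.
By linearity: E[X] = C(172, 3)·p³ ≈ 833340 · 1.572189e-06 ≈ 1.3102.
Here α = 1, so p = 2/n is exactly at the triangle threshold p ~ 1/n. Asymptotically E[X] → c³/6 = 2³/6 = 4/3 ≈ 1.3333, a bounded constant. In this regime the triangle count is asymptotically Poisson(c³/6).

E[X] ≈ 1.3102; in regime p = Θ(1/n^{1}) E[X] stays bounded (at the triangle threshold p ~ 1/n).


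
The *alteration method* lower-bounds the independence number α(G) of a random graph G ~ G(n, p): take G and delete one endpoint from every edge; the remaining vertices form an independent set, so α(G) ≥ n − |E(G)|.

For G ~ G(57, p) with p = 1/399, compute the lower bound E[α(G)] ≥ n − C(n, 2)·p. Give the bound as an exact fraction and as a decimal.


E[|E(G)|] = C(57, 2)·p = 1596 · (1/399) = 4.
E[α(G)] ≥ n − E[|E(G)|] = 57 − 4 = 53.
Numerically: ≈ 53.000.
(This is only a lower bound; the true E[α(G)] may be larger.)

E[α(G)] ≥ 53 ≈ 53.000.


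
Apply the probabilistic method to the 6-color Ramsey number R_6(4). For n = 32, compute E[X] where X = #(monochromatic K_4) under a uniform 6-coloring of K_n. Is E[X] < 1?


E[X] = C(32, 4) · 6^{1 − 6} = 35960 · 6^{−5} = 35960/7776.
As a reduced fraction: E[X] = 4495/972 ≈ 4.6244856.
Is E[X] < 1? NO.
Since E[X] ≥ 1, the first-moment bound is inconclusive at n = 32; it does NOT by itself certify R_6(4) > 32.

E[X] = 4495/972 ≈ 4.6244856; E[X] ≥ 1; first-moment method inconclusive here.


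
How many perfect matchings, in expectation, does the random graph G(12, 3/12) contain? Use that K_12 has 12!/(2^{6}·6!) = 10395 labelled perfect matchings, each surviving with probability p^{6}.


K_12 has 12!/(2^{6}·6!) = 10395 labelled perfect matchings.
For each such perfect matching H, let X_H = 1 if all 6 edges of H are present in G. Then P[X_H = 1] = p^{6} = (1/4)^{6} = 1/4096.
Summing the indicators: E[X] = Σ_H E[X_H] = 10395 · p^{6} = 10395 · 1/4096 = 10395/4096.
Numerically: E[X] ≈ 2.53784.

E[X] = 10395 · (1/4)^{6} = 10395/4096 ≈ 2.53784.


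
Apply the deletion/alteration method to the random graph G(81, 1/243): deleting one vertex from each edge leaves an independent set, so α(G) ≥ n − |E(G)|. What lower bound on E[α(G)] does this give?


E[|E(G)|] = C(81, 2)·p = 3240 · (1/243) = 40/3.
E[α(G)] ≥ n − E[|E(G)|] = 81 − 40/3 = 203/3.
Numerically: ≈ 67.66667.
(This is only a lower bound; the true E[α(G)] may be larger.)

E[α(G)] ≥ 203/3 ≈ 67.66667.


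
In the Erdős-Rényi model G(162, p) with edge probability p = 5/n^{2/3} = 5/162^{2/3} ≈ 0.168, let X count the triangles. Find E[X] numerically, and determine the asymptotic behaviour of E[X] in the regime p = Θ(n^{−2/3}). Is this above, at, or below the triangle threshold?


Number of potential triangles: C(162, 3) = 695520.
Each occurs with probability p³ ≈ (0.168)³ ≈ 4.76299e-03.
By linearity: E[X] = C(162, 3)·p³ ≈ 695520 · 4.76299e-03 ≈ 3312.757.
Since α = 2/3 < 1, p = c/n^{2/3} ≫ 1/n is above the triangle threshold p ~ 1/n. Asymptotically E[X] ~ (c³/6)·n^{3(1−α)} = (5³/6)·n^{1} → ∞; triangles are abundant w.h.p.

E[X] ≈ 3312.757; in regime p = Θ(1/n^{2/3}) E[X] diverges (above the triangle threshold p ~ 1/n).


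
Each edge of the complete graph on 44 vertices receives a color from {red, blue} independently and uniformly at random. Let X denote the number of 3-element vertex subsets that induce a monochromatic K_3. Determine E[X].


Let X = Σ_S X_S over the C(44, 3) = 13244 subsets S of size 3, where X_S = 1 if the K_3 on S is monochromatic.
For a fixed S, the K_3 on S has C(3, 2) = 3 edges. P[all 3 edges red] = (1/2)^3, and likewise for blue, so P[monochromatic] = 2·(1/2)^3 = 2^{1 − 3} = 1/4.
By linearity of expectation: E[X] = C(44, 3) · 2^{1 − 3} = 13244 · 1/4 = 3311.
Numerically: E[X] ≈ 3311.00000.

E[X] = C(44,3)·2^(1−C(3,2)) = 3311 ≈ 3311.00000.


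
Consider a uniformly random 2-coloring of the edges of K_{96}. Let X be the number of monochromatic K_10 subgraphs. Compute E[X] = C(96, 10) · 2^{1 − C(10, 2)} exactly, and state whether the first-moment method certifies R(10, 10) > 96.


E[X] = C(96, 10) · 2^{1 − 45} = 11279926456656 · 2^{−44} = 11279926456656/17592186044416.
As a reduced fraction: E[X] = 704995403541/1099511627776 ≈ 0.6411896.
Is E[X] < 1? YES.
Since E[X] < 1, there exists a 2-coloring of K_{96} with no monochromatic K_10; hence R(10, 10) > 96.

E[X] = 704995403541/1099511627776 ≈ 0.6411896; E[X] < 1, so R(10, 10) > 96.


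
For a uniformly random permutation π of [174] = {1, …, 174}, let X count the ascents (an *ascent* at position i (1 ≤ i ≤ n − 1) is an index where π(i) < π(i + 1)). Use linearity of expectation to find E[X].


Write X = Σ X_I over i = 1, …, 173, with X_I the indicator of one ascent.
There are 173 indicators.
For each fixed i, the pair (π(i), π(i+1)) is a uniformly random ordered pair of distinct values from {1, …, 174}; by symmetry P[π(i) < π(i+1)] = 1/2.
By linearity: E[X] = 173 · (1/2) = (174 − 1) · (1/2) = 173/2 ≈ 86.50000.

E[X] = 173/2 = 86.50000.


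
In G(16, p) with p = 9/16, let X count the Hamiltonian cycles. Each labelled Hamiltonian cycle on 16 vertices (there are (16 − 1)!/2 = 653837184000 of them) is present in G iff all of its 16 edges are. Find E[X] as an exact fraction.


K_16 has (16 − 1)!/2 = 653837184000 labelled Hamiltonian cycles.
For each such Hamiltonian cycle H, let X_H = 1 if all 16 edges of H are present in G. Then P[X_H = 1] = p^{16} = (9/16)^{16} = 1853020188851841/18446744073709551616.
Summing the indicators: E[X] = Σ_H E[X_H] = 653837184000 · p^{16} = 653837184000 · 1853020188851841/18446744073709551616 = 1183177248216831945952875/18014398509481984.
Numerically: E[X] ≈ 6.568e+07.

E[X] = 653837184000 · (9/16)^{16} = 1183177248216831945952875/18014398509481984 ≈ 6.568e+07.


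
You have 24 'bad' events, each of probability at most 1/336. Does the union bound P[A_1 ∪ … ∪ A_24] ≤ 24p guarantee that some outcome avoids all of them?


Union bound: P[∪_{i=1}^{24} A_i] ≤ Σ_i P[A_i] ≤ 24·p = 24·(1/336) = 1/14.
Numerically: 1/14 ≈ 0.07143.
Is 1/14 < 1? YES.
Since P[∪ A_i] ≤ 1/14 < 1, the complement has P[∩ A_i^c] ≥ 1 − 1/14 = 13/14 > 0, so some outcome avoids every A_i.

24·p = 1/14 ≈ 0.07143; existence CERTIFIED by the union bound.
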